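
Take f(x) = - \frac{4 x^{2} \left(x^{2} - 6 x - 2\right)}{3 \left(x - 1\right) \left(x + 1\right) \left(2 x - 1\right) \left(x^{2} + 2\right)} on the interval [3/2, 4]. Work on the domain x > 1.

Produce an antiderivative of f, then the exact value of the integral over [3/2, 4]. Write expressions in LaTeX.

Antiderivative: F(x) = \frac{2 \left(63 \log{\left(x - 1 \right)} - 19 \log{\left(x - \frac{1}{2} \right)} - 15 \log{\left(x + 1 \right)} - 28 \log{\left(x^{2} + 2 \right)} + 40 \sqrt{2} \operatorname{atan}{\left(\frac{\sqrt{2} x}{2} \right)}\right)}{81}; value = - \frac{56 \log{\left(18 \right)}}{81} - \frac{80 \sqrt{2} \operatorname{atan}{\left(\frac{3 \sqrt{2}}{4} \right)}}{81} - \frac{10 \log{\left(5 \right)}}{27} - \frac{38 \log{\left(\frac{7}{2} \right)}}{81} + \frac{10 \log{\left(\frac{5}{2} \right)}}{27} + \frac{56 \log{\left(\frac{17}{4} \right)}}{81} + \frac{14 \log{\left(2 \right)}}{9} + \frac{14 \log{\left(3 \right)}}{9} + \frac{80 \sqrt{2} \operatorname{atan}{\left(2 \sqrt{2} \right)}}{81}

Factor the denominator (3 \left(x - 1\right) \left(x + 1\right) \left(2 x - 1\right) \left(x^{2} + 2\right)) and decompose: f = - \frac{16 \left(7 x - 10\right)}{81 \left(x^{2} + 2\right)} - \frac{76}{81 \left(2 x - 1\right)} - \frac{10}{27 \left(x + 1\right)} + \frac{14}{9 \left(x - 1\right)}; each piece integrates to a log, atan, or power term.
F(x) = \frac{2 \left(63 \log{\left(x - 1 \right)} - 19 \log{\left(x - \frac{1}{2} \right)} - 15 \log{\left(x + 1 \right)} - 28 \log{\left(x^{2} + 2 \right)} + 40 \sqrt{2} \operatorname{atan}{\left(\frac{\sqrt{2} x}{2} \right)}\right)}{81} is an antiderivative of f.
Check: d/dx[\frac{2 \left(63 \log{\left(x - 1 \right)} - 19 \log{\left(x - \frac{1}{2} \right)} - 15 \log{\left(x + 1 \right)} - 28 \log{\left(x^{2} + 2 \right)} + 40 \sqrt{2} \operatorname{atan}{\left(\frac{\sqrt{2} x}{2} \right)}\right)}{81}] = \frac{- 4 x^{4} + 24 x^{3} + 8 x^{2}}{6 x^{5} - 3 x^{4} + 6 x^{3} - 3 x^{2} - 12 x + 6}, which equals f(x).
F(4) = - \frac{56 \log{\left(18 \right)}}{81} - \frac{10 \log{\left(5 \right)}}{27} - \frac{38 \log{\left(\frac{7}{2} \right)}}{81} + \frac{14 \log{\left(3 \right)}}{9} + \frac{80 \sqrt{2} \operatorname{atan}{\left(2 \sqrt{2} \right)}}{81}; F(3/2) = - \frac{14 \log{\left(2 \right)}}{9} - \frac{56 \log{\left(\frac{17}{4} \right)}}{81} - \frac{10 \log{\left(\frac{5}{2} \right)}}{27} + \frac{80 \sqrt{2} \operatorname{atan}{\left(\frac{3 \sqrt{2}}{4} \right)}}{81}.
Integral = F(4) - F(3/2) = - \frac{56 \log{\left(18 \right)}}{81} - \frac{80 \sqrt{2} \operatorname{atan}{\left(\frac{3 \sqrt{2}}{4} \right)}}{81} - \frac{10 \log{\left(5 \right)}}{27} - \frac{38 \log{\left(\frac{7}{2} \right)}}{81} + \frac{10 \log{\left(\frac{5}{2} \right)}}{27} + \frac{56 \log{\left(\frac{17}{4} \right)}}{81} + \frac{14 \log{\left(2 \right)}}{9} + \frac{14 \log{\left(3 \right)}}{9} + \frac{80 \sqrt{2} \operatorname{atan}{\left(2 \sqrt{2} \right)}}{81}.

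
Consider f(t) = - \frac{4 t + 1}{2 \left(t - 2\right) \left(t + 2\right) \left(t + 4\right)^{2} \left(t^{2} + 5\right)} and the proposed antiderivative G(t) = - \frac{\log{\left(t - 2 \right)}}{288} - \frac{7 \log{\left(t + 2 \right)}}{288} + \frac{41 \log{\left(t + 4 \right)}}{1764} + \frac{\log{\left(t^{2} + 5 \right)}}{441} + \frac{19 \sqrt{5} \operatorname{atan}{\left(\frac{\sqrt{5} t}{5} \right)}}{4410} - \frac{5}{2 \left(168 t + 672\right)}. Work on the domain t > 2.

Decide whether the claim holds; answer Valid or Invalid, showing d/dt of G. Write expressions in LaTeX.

Invalid: d/dt[G] - f = - \frac{5}{336 t^{2} + 2688 t + 5376}, which is not 0.

d/dt[G] = \frac{- 5 t^{4} - 5 t^{2} - 672 t - 68}{336 t^{6} + 2688 t^{5} + 5712 t^{4} + 2688 t^{3} - 1344 t^{2} - 53760 t - 107520}
d/dt[G] - f(t) = - \frac{5}{336 t^{2} + 2688 t + 5376} != 0.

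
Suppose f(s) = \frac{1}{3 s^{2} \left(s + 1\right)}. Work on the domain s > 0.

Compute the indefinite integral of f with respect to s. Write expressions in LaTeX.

The denominator factors as 3 s^{2} \left(s + 1\right); partial fractions split f into directly integrable pieces: \frac{1}{3 \left(s + 1\right)} - \frac{1}{3 s} + \frac{1}{3 s^{2}}.
Check: d/ds[\frac{- s \log{\left(s \right)} + s \log{\left(s + 1 \right)} - 1}{3 s}] = \frac{1}{3 s^{3} + 3 s^{2}}, which equals f(s).

F(s) = \frac{- s \log{\left(s \right)} + s \log{\left(s + 1 \right)} - 1}{3 s} + C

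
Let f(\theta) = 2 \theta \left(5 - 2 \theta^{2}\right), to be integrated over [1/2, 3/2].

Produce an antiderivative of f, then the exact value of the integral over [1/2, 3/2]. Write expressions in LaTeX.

The substitution u = \frac{5}{4} - \frac{\theta^{2}}{2} works: f is exactly (dF/du)*(du/d\theta) for that inner function.
F(\theta) = - \theta^{4} + 5 \theta^{2} is an antiderivative of f.
Check: d/d\theta[- \theta^{4} + 5 \theta^{2}] = - 4 \theta^{3} + 10 \theta, which equals f(\theta).
F(3/2) = \frac{99}{16}; F(1/2) = \frac{19}{16}.
Integral = F(3/2) - F(1/2) = 5.

Antiderivative: F(\theta) = - \theta^{4} + 5 \theta^{2}; value = 5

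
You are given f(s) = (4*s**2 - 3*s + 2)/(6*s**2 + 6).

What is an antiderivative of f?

An antiderivative is F(s) = 2*s/3 - log(s**2 + 1)/4 - atan(s)/3.

Whatever form F(s) takes, F'(s) = f(s) is non-negotiable.
Check: d/ds[2*s/3 - log(s**2 + 1)/4 - atan(s)/3] = (4*s**2 - 3*s + 2)/(6*s**2 + 6) = f(s).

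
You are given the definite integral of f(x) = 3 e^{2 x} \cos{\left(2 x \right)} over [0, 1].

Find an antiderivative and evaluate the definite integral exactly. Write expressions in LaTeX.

Antiderivative: F(x) = \frac{3 e^{2 x} \sin{\left(2 x \right)}}{4} + \frac{3 e^{2 x} \cos{\left(2 x \right)}}{4}; value = \frac{3 e^{2} \cos{\left(2 \right)}}{4} - \frac{3}{4} + \frac{3 e^{2} \sin{\left(2 \right)}}{4}

Whatever form F(x) takes, F'(x) = f(x) is non-negotiable.
F(x) = \frac{3 e^{2 x} \sin{\left(2 x \right)}}{4} + \frac{3 e^{2 x} \cos{\left(2 x \right)}}{4} is an antiderivative of f.
Check: d/dx[\frac{3 e^{2 x} \sin{\left(2 x \right)}}{4} + \frac{3 e^{2 x} \cos{\left(2 x \right)}}{4}] = 3 e^{2 x} \cos{\left(2 x \right)} = f(x).
F(1) = \frac{3 e^{2} \cos{\left(2 \right)}}{4} + \frac{3 e^{2} \sin{\left(2 \right)}}{4}; F(0) = \frac{3}{4}.
Integral = F(1) - F(0) = \frac{3 e^{2} \cos{\left(2 \right)}}{4} - \frac{3}{4} + \frac{3 e^{2} \sin{\left(2 \right)}}{4}.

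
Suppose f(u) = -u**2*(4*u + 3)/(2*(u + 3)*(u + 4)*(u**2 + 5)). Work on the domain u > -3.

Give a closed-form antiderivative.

An antiderivative is F(u) = (486*log(u + 3) - 832*log(u + 4) + 5*log(u**2 + 5) + 46*sqrt(5)*atan(sqrt(5)*u/5))/168.

The denominator factors as 2*(u + 3)*(u + 4)*(u**2 + 5); partial fractions split f into directly integrable pieces: 5*(u + 23)/(84*(u**2 + 5)) - 104/(21*(u + 4)) + 81/(28*(u + 3)).
Check: d/du[(486*log(u + 3) - 832*log(u + 4) + 5*log(u**2 + 5) + 46*sqrt(5)*atan(sqrt(5)*u/5))/168] = (-4*u**3 - 3*u**2)/(2*u**4 + 14*u**3 + 34*u**2 + 70*u + 120), which equals f(u).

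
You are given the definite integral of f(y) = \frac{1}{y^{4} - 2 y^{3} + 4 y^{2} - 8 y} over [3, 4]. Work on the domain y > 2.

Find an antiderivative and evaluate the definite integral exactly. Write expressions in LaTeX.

Antiderivative: F(y) = - \frac{\log{\left(y \right)}}{8} + \frac{\log{\left(y - 2 \right)}}{16} + \frac{\log{\left(y^{2} + 4 \right)}}{32} - \frac{\operatorname{atan}{\left(\frac{y}{2} \right)}}{16}; value = - \frac{\log{\left(4 \right)}}{8} - \frac{\log{\left(13 \right)}}{32} - \frac{\operatorname{atan}{\left(2 \right)}}{16} + \frac{\log{\left(2 \right)}}{16} + \frac{\operatorname{atan}{\left(\frac{3}{2} \right)}}{16} + \frac{\log{\left(20 \right)}}{32} + \frac{\log{\left(3 \right)}}{8}

The denominator factors as y \left(y - 2\right) \left(y^{2} + 4\right); partial fractions split f into directly integrable pieces: \frac{y - 2}{16 \left(y^{2} + 4\right)} + \frac{1}{16 \left(y - 2\right)} - \frac{1}{8 y}.
F(y) = - \frac{\log{\left(y \right)}}{8} + \frac{\log{\left(y - 2 \right)}}{16} + \frac{\log{\left(y^{2} + 4 \right)}}{32} - \frac{\operatorname{atan}{\left(\frac{y}{2} \right)}}{16} is an antiderivative of f.
Check: d/dy[- \frac{\log{\left(y \right)}}{8} + \frac{\log{\left(y - 2 \right)}}{16} + \frac{\log{\left(y^{2} + 4 \right)}}{32} - \frac{\operatorname{atan}{\left(\frac{y}{2} \right)}}{16}] = \frac{1}{y^{4} - 2 y^{3} + 4 y^{2} - 8 y} = f(y).
F(4) = - \frac{\log{\left(4 \right)}}{8} - \frac{\operatorname{atan}{\left(2 \right)}}{16} + \frac{\log{\left(2 \right)}}{16} + \frac{\log{\left(20 \right)}}{32}; F(3) = - \frac{\log{\left(3 \right)}}{8} - \frac{\operatorname{atan}{\left(\frac{3}{2} \right)}}{16} + \frac{\log{\left(13 \right)}}{32}.
Integral = F(4) - F(3) = - \frac{\log{\left(4 \right)}}{8} - \frac{\log{\left(13 \right)}}{32} - \frac{\operatorname{atan}{\left(2 \right)}}{16} + \frac{\log{\left(2 \right)}}{16} + \frac{\operatorname{atan}{\left(\frac{3}{2} \right)}}{16} + \frac{\log{\left(20 \right)}}{32} + \frac{\log{\left(3 \right)}}{8}.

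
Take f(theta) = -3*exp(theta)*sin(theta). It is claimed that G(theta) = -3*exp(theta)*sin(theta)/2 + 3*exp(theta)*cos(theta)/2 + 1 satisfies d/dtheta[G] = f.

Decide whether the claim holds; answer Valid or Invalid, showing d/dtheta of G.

d/dtheta[G] = -3*exp(theta)*sin(theta)
This equals f(theta) exactly, so the claim holds.

Valid - the claim checks out under differentiation.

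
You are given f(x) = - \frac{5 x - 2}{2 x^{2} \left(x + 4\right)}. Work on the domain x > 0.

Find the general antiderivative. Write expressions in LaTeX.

F(x) = - \frac{11 \log{\left(x \right)}}{16} + \frac{11 \log{\left(x + 4 \right)}}{16} - \frac{1}{4 x} + C

Factor the denominator (2 x^{2} \left(x + 4\right)) and decompose: f = \frac{11}{16 \left(x + 4\right)} - \frac{11}{16 x} + \frac{1}{4 x^{2}}; each piece integrates to a log, atan, or power term.
Check: d/dx[- \frac{11 \log{\left(x \right)}}{16} + \frac{11 \log{\left(x + 4 \right)}}{16} - \frac{1}{4 x}] = \frac{2 - 5 x}{2 x^{3} + 8 x^{2}}, which equals f(x).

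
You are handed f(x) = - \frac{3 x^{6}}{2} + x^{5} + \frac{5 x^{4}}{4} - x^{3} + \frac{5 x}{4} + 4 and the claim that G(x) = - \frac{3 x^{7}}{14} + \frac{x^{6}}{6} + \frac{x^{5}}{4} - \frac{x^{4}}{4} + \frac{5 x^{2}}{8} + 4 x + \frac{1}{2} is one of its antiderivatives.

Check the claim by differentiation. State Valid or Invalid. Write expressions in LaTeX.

Valid - the claim checks out under differentiation.

d/dx[G] = - \frac{3 x^{6}}{2} + x^{5} + \frac{5 x^{4}}{4} - x^{3} + \frac{5 x}{4} + 4
This equals f(x) exactly, so the claim holds.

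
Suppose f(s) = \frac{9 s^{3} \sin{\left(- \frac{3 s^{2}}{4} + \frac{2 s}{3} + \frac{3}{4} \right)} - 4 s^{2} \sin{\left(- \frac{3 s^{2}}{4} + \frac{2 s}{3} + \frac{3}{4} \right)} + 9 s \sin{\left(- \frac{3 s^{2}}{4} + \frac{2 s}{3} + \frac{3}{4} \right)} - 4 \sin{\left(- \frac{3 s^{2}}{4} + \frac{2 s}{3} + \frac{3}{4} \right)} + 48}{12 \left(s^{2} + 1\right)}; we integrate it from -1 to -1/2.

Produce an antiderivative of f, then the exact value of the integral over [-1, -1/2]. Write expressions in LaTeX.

Since d/ds undoes antidifferentiation here, F'(s) = f(s) is required of F(s).
F(s) = \frac{\cos{\left(- \frac{3 s^{2}}{4} + \frac{2 s}{3} + \frac{3}{4} \right)}}{2} + 4 \operatorname{atan}{\left(s \right)} is an antiderivative of f.
Check: d/ds[\frac{\cos{\left(- \frac{3 s^{2}}{4} + \frac{2 s}{3} + \frac{3}{4} \right)}}{2} + 4 \operatorname{atan}{\left(s \right)}] = \frac{9 s^{3} \sin{\left(- \frac{3 s^{2}}{4} + \frac{2 s}{3} + \frac{3}{4} \right)} - 4 s^{2} \sin{\left(- \frac{3 s^{2}}{4} + \frac{2 s}{3} + \frac{3}{4} \right)} + 9 s \sin{\left(- \frac{3 s^{2}}{4} + \frac{2 s}{3} + \frac{3}{4} \right)} - 4 \sin{\left(- \frac{3 s^{2}}{4} + \frac{2 s}{3} + \frac{3}{4} \right)} + 48}{12 s^{2} + 12}, which equals f(s).
F(-1/2) = - 4 \operatorname{atan}{\left(\frac{1}{2} \right)} + \frac{\cos{\left(\frac{11}{48} \right)}}{2}; F(-1) = - \pi + \frac{\cos{\left(\frac{2}{3} \right)}}{2}.
Integral = F(-1/2) - F(-1) = - 4 \operatorname{atan}{\left(\frac{1}{2} \right)} - \frac{\cos{\left(\frac{2}{3} \right)}}{2} + \frac{\cos{\left(\frac{11}{48} \right)}}{2} + \pi.

Antiderivative: F(s) = \frac{\cos{\left(- \frac{3 s^{2}}{4} + \frac{2 s}{3} + \frac{3}{4} \right)}}{2} + 4 \operatorname{atan}{\left(s \right)}; value = - 4 \operatorname{atan}{\left(\frac{1}{2} \right)} - \frac{\cos{\left(\frac{2}{3} \right)}}{2} + \frac{\cos{\left(\frac{11}{48} \right)}}{2} + \pi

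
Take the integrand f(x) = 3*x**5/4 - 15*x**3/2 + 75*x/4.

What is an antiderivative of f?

f matches the chain-rule pattern g'(h)*h' with inner function h(x) = x**2/2 - 5/2; substituting u = h(x) collapses the integral.
Check: d/dx[x**6/8 - 15*x**4/8 + 75*x**2/8] = 3*x**5/4 - 15*x**3/2 + 75*x/4 = f(x).

An antiderivative is F(x) = x**6/8 - 15*x**4/8 + 75*x**2/8.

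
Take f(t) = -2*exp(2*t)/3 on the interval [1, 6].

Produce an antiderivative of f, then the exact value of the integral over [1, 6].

Antiderivative: F(t) = -exp(2*t)/3; value = -exp(12)/3 + exp(2)/3

For F(t) to be correct the identity F'(t) - f(t) = 0 must hold.
F(t) = -exp(2*t)/3 is an antiderivative of f.
Check: d/dt[-exp(2*t)/3] = -2*exp(2*t)/3 = f(t).
F(6) = -exp(12)/3; F(1) = -exp(2)/3.
Integral = F(6) - F(1) = -exp(12)/3 + exp(2)/3.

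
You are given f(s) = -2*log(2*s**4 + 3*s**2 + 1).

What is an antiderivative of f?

For F(s) to be correct the identity F'(s) - f(s) = 0 must hold.
Check: d/ds[-2*(s*log(2*s**4 + 3*s**2 + 1) - 4*s + 2*atan(s) + sqrt(2)*atan(sqrt(2)*s))] = -2*log(2*s**4 + 3*s**2 + 1) = f(s).

An antiderivative is F(s) = -2*(s*log(2*s**4 + 3*s**2 + 1) - 4*s + 2*atan(s) + sqrt(2)*atan(sqrt(2)*s)).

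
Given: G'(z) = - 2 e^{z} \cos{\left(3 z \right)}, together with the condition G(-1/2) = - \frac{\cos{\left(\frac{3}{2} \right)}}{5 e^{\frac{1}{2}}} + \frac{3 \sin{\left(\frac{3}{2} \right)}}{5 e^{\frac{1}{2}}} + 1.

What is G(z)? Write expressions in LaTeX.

G(z) = - \frac{3 e^{z} \sin{\left(3 z \right)}}{5} - \frac{e^{z} \cos{\left(3 z \right)}}{5} + 1

Whatever form G(z) takes, its d/dz must return the stated G'(z).
A general antiderivative is - \frac{3 e^{z} \sin{\left(3 z \right)}}{5} - \frac{e^{z} \cos{\left(3 z \right)}}{5} + C.
The condition gives C = - \frac{\cos{\left(\frac{3}{2} \right)}}{5 e^{\frac{1}{2}}} + \frac{3 \sin{\left(\frac{3}{2} \right)}}{5 e^{\frac{1}{2}}} + 1 - (- \frac{\cos{\left(\frac{3}{2} \right)}}{5 e^{\frac{1}{2}}} + \frac{3 \sin{\left(\frac{3}{2} \right)}}{5 e^{\frac{1}{2}}}) = 1.
So G(z) = - \frac{3 e^{z} \sin{\left(3 z \right)}}{5} - \frac{e^{z} \cos{\left(3 z \right)}}{5} + 1.
Check: d/dz[- \frac{3 e^{z} \sin{\left(3 z \right)}}{5} - \frac{e^{z} \cos{\left(3 z \right)}}{5} + 1] = - 2 e^{z} \cos{\left(3 z \right)} = G'(z).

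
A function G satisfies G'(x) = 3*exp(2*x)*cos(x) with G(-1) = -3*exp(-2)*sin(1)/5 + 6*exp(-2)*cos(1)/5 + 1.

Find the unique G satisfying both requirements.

G(x) = 3*exp(2*x)*sin(x)/5 + 6*exp(2*x)*cos(x)/5 + 1

A candidate passes only if d/dx[G] lands on the given G'(x) exactly.
A general antiderivative is 3*exp(2*x)*sin(x)/5 + 6*exp(2*x)*cos(x)/5 + C.
The condition gives C = -3*exp(-2)*sin(1)/5 + 6*exp(-2)*cos(1)/5 + 1 - (-3*exp(-2)*sin(1)/5 + 6*exp(-2)*cos(1)/5) = 1.
So G(x) = 3*exp(2*x)*sin(x)/5 + 6*exp(2*x)*cos(x)/5 + 1.
Check: d/dx[3*exp(2*x)*sin(x)/5 + 6*exp(2*x)*cos(x)/5 + 1] = 3*exp(2*x)*cos(x) = G'(x).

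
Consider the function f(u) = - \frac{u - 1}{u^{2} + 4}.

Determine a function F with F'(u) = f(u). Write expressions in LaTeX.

An antiderivative is F(u) = \frac{- \log{\left(u^{2} + 4 \right)} + \operatorname{atan}{\left(\frac{u}{2} \right)}}{2}.

Whatever form F(u) takes, F'(u) = f(u) is non-negotiable.
Check: d/du[\frac{- \log{\left(u^{2} + 4 \right)} + \operatorname{atan}{\left(\frac{u}{2} \right)}}{2}] = \frac{1 - u}{u^{2} + 4}, which equals f(u).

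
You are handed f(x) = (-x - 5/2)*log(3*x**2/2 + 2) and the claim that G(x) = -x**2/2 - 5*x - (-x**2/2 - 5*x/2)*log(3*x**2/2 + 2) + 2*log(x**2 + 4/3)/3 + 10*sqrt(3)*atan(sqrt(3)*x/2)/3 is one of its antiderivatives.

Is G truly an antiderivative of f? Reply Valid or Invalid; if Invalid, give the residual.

d/dx[G] = x*log(3*x**2/2 + 2) + 5*log(3*x**2/2 + 2)/2
d/dx[G] - f(x) = 2*x*log(3*x**2/2 + 2) + 5*log(3*x**2/2 + 2) != 0.

Invalid: d/dx[G] - f = 2*x*log(3*x**2/2 + 2) + 5*log(3*x**2/2 + 2), which is not 0.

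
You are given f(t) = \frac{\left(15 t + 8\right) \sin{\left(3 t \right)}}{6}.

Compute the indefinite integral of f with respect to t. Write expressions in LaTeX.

F(t) = - \frac{5 t \cos{\left(3 t \right)}}{6} + \frac{5 \sin{\left(3 t \right)}}{18} - \frac{4 \cos{\left(3 t \right)}}{9} + C

Any candidate F(t) must reproduce f(t) exactly when differentiated.
Check: d/dt[- \frac{5 t \cos{\left(3 t \right)}}{6} + \frac{5 \sin{\left(3 t \right)}}{18} - \frac{4 \cos{\left(3 t \right)}}{9}] = \frac{5 t \sin{\left(3 t \right)}}{2} + \frac{4 \sin{\left(3 t \right)}}{3}, which equals f(t).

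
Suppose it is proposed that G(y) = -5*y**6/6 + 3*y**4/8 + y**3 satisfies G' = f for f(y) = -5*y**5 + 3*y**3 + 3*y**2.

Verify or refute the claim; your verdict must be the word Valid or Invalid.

Invalid: d/dy[G] - f = -3*y**3/2, which is not 0.

d/dy[G] = -5*y**5 + 3*y**3/2 + 3*y**2
d/dy[G] - f(y) = -3*y**3/2 != 0.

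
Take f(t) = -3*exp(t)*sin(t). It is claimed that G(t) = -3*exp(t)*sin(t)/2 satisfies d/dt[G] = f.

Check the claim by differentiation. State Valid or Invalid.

d/dt[G] = -3*exp(t)*sin(t)/2 - 3*exp(t)*cos(t)/2
d/dt[G] - f(t) = 3*exp(t)*sin(t)/2 - 3*exp(t)*cos(t)/2 != 0.

Invalid: d/dt[G] - f = 3*exp(t)*sin(t)/2 - 3*exp(t)*cos(t)/2, which is not 0.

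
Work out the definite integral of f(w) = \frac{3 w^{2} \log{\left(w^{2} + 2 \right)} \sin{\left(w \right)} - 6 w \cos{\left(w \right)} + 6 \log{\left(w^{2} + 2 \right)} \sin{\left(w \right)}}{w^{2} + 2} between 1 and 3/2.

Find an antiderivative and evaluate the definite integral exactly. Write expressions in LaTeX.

Recognize the product-rule pattern: f = u'v + uv' with u = - 3 \cos{\left(w \right)}, v = \log{\left(w^{2} + 2 \right)}, so integration by parts undoes it.
F(w) = - 3 \log{\left(w^{2} + 2 \right)} \cos{\left(w \right)} is an antiderivative of f.
Check: d/dw[- 3 \log{\left(w^{2} + 2 \right)} \cos{\left(w \right)}] = \frac{3 w^{2} \log{\left(w^{2} + 2 \right)} \sin{\left(w \right)} - 6 w \cos{\left(w \right)} + 6 \log{\left(w^{2} + 2 \right)} \sin{\left(w \right)}}{w^{2} + 2} = f(w).
F(3/2) = - 3 \log{\left(\frac{17}{4} \right)} \cos{\left(\frac{3}{2} \right)}; F(1) = - 3 \log{\left(3 \right)} \cos{\left(1 \right)}.
Integral = F(3/2) - F(1) = - 3 \log{\left(\frac{17}{4} \right)} \cos{\left(\frac{3}{2} \right)} + 3 \log{\left(3 \right)} \cos{\left(1 \right)}.

Antiderivative: F(w) = - 3 \log{\left(w^{2} + 2 \right)} \cos{\left(w \right)}; value = - 3 \log{\left(\frac{17}{4} \right)} \cos{\left(\frac{3}{2} \right)} + 3 \log{\left(3 \right)} \cos{\left(1 \right)}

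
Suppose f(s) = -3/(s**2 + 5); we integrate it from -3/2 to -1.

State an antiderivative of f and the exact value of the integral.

Since d/ds undoes antidifferentiation here, F'(s) = f(s) is required of F(s).
F(s) = -3*sqrt(5)*atan(sqrt(5)*s/5)/5 is an antiderivative of f.
Check: d/ds[-3*sqrt(5)*atan(sqrt(5)*s/5)/5] = -3/(s**2 + 5) = f(s).
F(-1) = 3*sqrt(5)*atan(sqrt(5)/5)/5; F(-3/2) = 3*sqrt(5)*atan(3*sqrt(5)/10)/5.
Integral = F(-1) - F(-3/2) = -3*sqrt(5)*atan(3*sqrt(5)/10)/5 + 3*sqrt(5)*atan(sqrt(5)/5)/5.

Antiderivative: F(s) = -3*sqrt(5)*atan(sqrt(5)*s/5)/5; value = -3*sqrt(5)*atan(3*sqrt(5)/10)/5 + 3*sqrt(5)*atan(sqrt(5)/5)/5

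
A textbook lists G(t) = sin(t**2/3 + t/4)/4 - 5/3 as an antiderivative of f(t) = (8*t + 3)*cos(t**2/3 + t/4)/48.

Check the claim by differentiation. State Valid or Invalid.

d/dt[G] = t*cos(t**2/3 + t/4)/6 + cos(t**2/3 + t/4)/16
This equals f(t) exactly, so the claim holds.

Valid - the claim checks out under differentiation.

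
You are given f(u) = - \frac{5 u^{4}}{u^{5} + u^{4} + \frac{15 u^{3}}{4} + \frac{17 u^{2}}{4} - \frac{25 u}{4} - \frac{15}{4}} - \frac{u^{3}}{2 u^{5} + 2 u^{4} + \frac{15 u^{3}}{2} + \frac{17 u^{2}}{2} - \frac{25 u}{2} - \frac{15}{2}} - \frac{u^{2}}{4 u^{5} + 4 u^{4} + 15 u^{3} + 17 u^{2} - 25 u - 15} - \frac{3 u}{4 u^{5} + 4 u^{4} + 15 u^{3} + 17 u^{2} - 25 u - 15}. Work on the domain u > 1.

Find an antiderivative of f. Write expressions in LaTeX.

An antiderivative is F(u) = - \frac{13 \log{\left(u - 1 \right)}}{45} - \frac{\log{\left(u + \frac{1}{2} \right)}}{126} - \frac{369 \log{\left(u + \frac{3}{2} \right)}}{290} - \frac{3134 \log{\left(u^{2} + 5 \right)}}{1827} + \frac{1051 \sqrt{5} \operatorname{atan}{\left(\frac{\sqrt{5} u}{5} \right)}}{1827}.

The denominator factors as \left(u - 1\right) \left(2 u + 1\right) \left(2 u + 3\right) \left(u^{2} + 5\right); partial fractions split f into directly integrable pieces: - \frac{6268 u - 5255}{1827 \left(u^{2} + 5\right)} - \frac{369}{145 \left(2 u + 3\right)} - \frac{1}{63 \left(2 u + 1\right)} - \frac{13}{45 \left(u - 1\right)}.
Check: d/du[- \frac{13 \log{\left(u - 1 \right)}}{45} - \frac{\log{\left(u + \frac{1}{2} \right)}}{126} - \frac{369 \log{\left(u + \frac{3}{2} \right)}}{290} - \frac{3134 \log{\left(u^{2} + 5 \right)}}{1827} + \frac{1051 \sqrt{5} \operatorname{atan}{\left(\frac{\sqrt{5} u}{5} \right)}}{1827}] = \frac{- 20 u^{4} - 2 u^{3} - u^{2} - 3 u}{4 u^{5} + 4 u^{4} + 15 u^{3} + 17 u^{2} - 25 u - 15}, which equals f(u).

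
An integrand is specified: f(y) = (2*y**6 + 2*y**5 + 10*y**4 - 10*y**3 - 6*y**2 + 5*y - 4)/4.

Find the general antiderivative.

F(y) = y**7/14 + y**6/12 + y**5/2 - 5*y**4/8 - y**3/2 + 5*y**2/8 - y + C

A first test for any F(y): its y-derivative must equal f(y) identically.
Check: d/dy[y**7/14 + y**6/12 + y**5/2 - 5*y**4/8 - y**3/2 + 5*y**2/8 - y] = y**6/2 + y**5/2 + 5*y**4/2 - 5*y**3/2 - 3*y**2/2 + 5*y/4 - 1, which equals f(y).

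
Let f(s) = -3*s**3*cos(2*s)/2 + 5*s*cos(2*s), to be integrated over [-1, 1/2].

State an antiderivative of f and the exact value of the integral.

Antiderivative: F(s) = -(12*s**3*sin(2*s) + 18*s**2*cos(2*s) - 58*s*sin(2*s) - 29*cos(2*s))/16; value = -23*sin(2)/8 - 11*cos(2)/16 + 49*cos(1)/32 + 55*sin(1)/32

Integrate term by term and add the pieces.
F(s) = -(12*s**3*sin(2*s) + 18*s**2*cos(2*s) - 58*s*sin(2*s) - 29*cos(2*s))/16 is an antiderivative of f.
Check: d/ds[-(12*s**3*sin(2*s) + 18*s**2*cos(2*s) - 58*s*sin(2*s) - 29*cos(2*s))/16] = -3*s**3*cos(2*s)/2 + 5*s*cos(2*s) = f(s).
F(1/2) = 49*cos(1)/32 + 55*sin(1)/32; F(-1) = 11*cos(2)/16 + 23*sin(2)/8.
Integral = F(1/2) - F(-1) = -23*sin(2)/8 - 11*cos(2)/16 + 49*cos(1)/32 + 55*sin(1)/32.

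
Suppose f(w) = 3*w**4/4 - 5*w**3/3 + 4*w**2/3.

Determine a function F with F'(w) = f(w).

The integrand splits into summands that can be handled one at a time.
Check: d/dw[w**3*(27*w**2 - 75*w + 80)/180] = 3*w**4/4 - 5*w**3/3 + 4*w**2/3 = f(w).

An antiderivative is F(w) = w**3*(27*w**2 - 75*w + 80)/180.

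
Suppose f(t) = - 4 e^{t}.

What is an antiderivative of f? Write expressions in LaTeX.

Recover f(t) by differentiating a candidate F(t); any mismatch rules it out.
Check: d/dt[- 4 e^{t}] = - 4 e^{t} = f(t).

An antiderivative is F(t) = - 4 e^{t}.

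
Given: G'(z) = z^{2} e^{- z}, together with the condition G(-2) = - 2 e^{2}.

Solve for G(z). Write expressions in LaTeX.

G'(z) has the shape u'v + uv' for u = - z^{2} - 2 z - 2 and v = e^{- z} — it is the derivative of the product u*v.
A general antiderivative is \left(- z^{2} - 2 z - 2\right) e^{- z} + C.
The condition gives C = - 2 e^{2} - (- 2 e^{2}) = 0.
So G(z) = - z^{2} e^{- z} - 2 z e^{- z} - 2 e^{- z}.
Check: d/dz[- z^{2} e^{- z} - 2 z e^{- z} - 2 e^{- z}] = z^{2} e^{- z} = G'(z).

G(z) = - z^{2} e^{- z} - 2 z e^{- z} - 2 e^{- z}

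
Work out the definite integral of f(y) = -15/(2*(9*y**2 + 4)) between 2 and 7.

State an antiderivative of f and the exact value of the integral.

Antiderivative: F(y) = -5*atan(3*y/2)/4; value = -5*atan(21/2)/4 + 5*atan(3)/4

Whatever form F(y) takes, F'(y) = f(y) is non-negotiable.
F(y) = -5*atan(3*y/2)/4 is an antiderivative of f.
Check: d/dy[-5*atan(3*y/2)/4] = -15/(18*y**2 + 8), which equals f(y).
F(7) = -5*atan(21/2)/4; F(2) = -5*atan(3)/4.
Integral = F(7) - F(2) = -5*atan(21/2)/4 + 5*atan(3)/4.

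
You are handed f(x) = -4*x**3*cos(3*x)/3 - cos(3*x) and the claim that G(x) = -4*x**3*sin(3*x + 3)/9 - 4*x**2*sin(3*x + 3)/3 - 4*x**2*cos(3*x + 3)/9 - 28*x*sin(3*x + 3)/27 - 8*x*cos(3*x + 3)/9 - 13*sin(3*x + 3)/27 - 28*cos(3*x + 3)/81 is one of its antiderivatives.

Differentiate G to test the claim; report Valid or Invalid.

d/dx[G] = -4*x**3*cos(3*x + 3)/3 - 4*x**2*cos(3*x + 3) - 4*x*cos(3*x + 3) - 7*cos(3*x + 3)/3
d/dx[G] - f(x) = 4*x**3*cos(3*x)/3 - 4*x**3*cos(3*x + 3)/3 - 4*x**2*cos(3*x + 3) - 4*x*cos(3*x + 3) + cos(3*x) - 7*cos(3*x + 3)/3 != 0.

Invalid: d/dx[G] - f = 4*x**3*cos(3*x)/3 - 4*x**3*cos(3*x + 3)/3 - 4*x**2*cos(3*x + 3) - 4*x*cos(3*x + 3) + cos(3*x) - 7*cos(3*x + 3)/3, which is not 0.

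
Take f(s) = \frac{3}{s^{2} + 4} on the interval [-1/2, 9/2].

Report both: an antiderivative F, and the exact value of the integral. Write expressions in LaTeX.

Antiderivative: F(s) = \frac{3 \operatorname{atan}{\left(\frac{s}{2} \right)}}{2}; value = \frac{3 \operatorname{atan}{\left(\frac{1}{4} \right)}}{2} + \frac{3 \operatorname{atan}{\left(\frac{9}{4} \right)}}{2}

Whatever form F(s) takes, F'(s) = f(s) is non-negotiable.
F(s) = \frac{3 \operatorname{atan}{\left(\frac{s}{2} \right)}}{2} is an antiderivative of f.
Check: d/ds[\frac{3 \operatorname{atan}{\left(\frac{s}{2} \right)}}{2}] = \frac{3}{s^{2} + 4} = f(s).
F(9/2) = \frac{3 \operatorname{atan}{\left(\frac{9}{4} \right)}}{2}; F(-1/2) = - \frac{3 \operatorname{atan}{\left(\frac{1}{4} \right)}}{2}.
Integral = F(9/2) - F(-1/2) = \frac{3 \operatorname{atan}{\left(\frac{1}{4} \right)}}{2} + \frac{3 \operatorname{atan}{\left(\frac{9}{4} \right)}}{2}.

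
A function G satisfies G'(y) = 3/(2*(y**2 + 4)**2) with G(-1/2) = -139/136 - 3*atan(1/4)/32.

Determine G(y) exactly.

G(y) = (3*y**2*atan(y/2) - 32*y**2 + 6*y + 12*atan(y/2) - 128)/(32*(y**2 + 4))

For G(y) to be correct, d/dy[G] must agree with the stated G'(y) identically.
A general antiderivative is 3*y/(16*y**2 + 64) + 3*atan(y/2)/32 + C.
The condition gives C = -139/136 - 3*atan(1/4)/32 - (-3*atan(1/4)/32 - 3/136) = -1.
So G(y) = (3*y**2*atan(y/2) - 32*y**2 + 6*y + 12*atan(y/2) - 128)/(32*(y**2 + 4)).
Check: d/dy[(3*y**2*atan(y/2) - 32*y**2 + 6*y + 12*atan(y/2) - 128)/(32*(y**2 + 4))] = 3/(2*y**4 + 16*y**2 + 32), which equals G'(y).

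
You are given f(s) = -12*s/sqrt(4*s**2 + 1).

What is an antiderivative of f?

f matches the chain-rule pattern g'(h)*h' with inner function h(s) = 4*s**2 + 1; substituting u = h(s) collapses the integral.
Check: d/ds[-3*sqrt(4*s**2 + 1)] = -12*s/sqrt(4*s**2 + 1) = f(s).

An antiderivative is F(s) = -3*sqrt(4*s**2 + 1).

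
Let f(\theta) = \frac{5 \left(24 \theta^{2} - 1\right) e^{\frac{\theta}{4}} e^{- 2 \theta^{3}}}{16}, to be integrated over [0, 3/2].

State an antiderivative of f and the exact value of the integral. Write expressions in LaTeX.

Antiderivative: F(\theta) = - \frac{5 e^{\frac{\theta}{4}} e^{- 2 \theta^{3}}}{4}; value = \frac{5}{4} - \frac{5}{4 e^{\frac{51}{8}}}

The substitution u = - 2 \theta^{3} + \frac{\theta}{4} works: f is exactly (dF/du)*(du/d\theta) for that inner function.
F(\theta) = - \frac{5 e^{\frac{\theta}{4}} e^{- 2 \theta^{3}}}{4} is an antiderivative of f.
Check: d/d\theta[- \frac{5 e^{\frac{\theta}{4}} e^{- 2 \theta^{3}}}{4}] = \frac{\left(120 \theta^{2} e^{\frac{\theta}{4}} - 5 e^{\frac{\theta}{4}}\right) e^{- 2 \theta^{3}}}{16}, which equals f(\theta).
F(3/2) = - \frac{5}{4 e^{\frac{51}{8}}}; F(0) = - \frac{5}{4}.
Integral = F(3/2) - F(0) = \frac{5}{4} - \frac{5}{4 e^{\frac{51}{8}}}.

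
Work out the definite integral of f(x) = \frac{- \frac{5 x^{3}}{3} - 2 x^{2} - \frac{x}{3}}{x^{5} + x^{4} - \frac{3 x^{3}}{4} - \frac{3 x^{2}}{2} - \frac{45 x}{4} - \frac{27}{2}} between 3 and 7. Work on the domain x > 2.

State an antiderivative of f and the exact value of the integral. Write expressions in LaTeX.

Antiderivative: F(x) = - \frac{88 \log{\left(x - 2 \right)}}{343} + \frac{704 \log{\left(x + \frac{3}{2} \right)}}{3087} + \frac{44 \log{\left(x^{2} + 3 \right)}}{3087} - \frac{248 \sqrt{3} \operatorname{atan}{\left(\frac{\sqrt{3} x}{3} \right)}}{1029} + \frac{26}{294 x + 441}; value = - \frac{248 \sqrt{3} \operatorname{atan}{\left(\frac{7 \sqrt{3}}{3} \right)}}{1029} - \frac{88 \log{\left(5 \right)}}{343} - \frac{704 \log{\left(\frac{9}{2} \right)}}{3087} - \frac{44 \log{\left(12 \right)}}{3087} - \frac{208}{22491} + \frac{44 \log{\left(52 \right)}}{3087} + \frac{248 \sqrt{3} \pi}{3087} + \frac{704 \log{\left(\frac{17}{2} \right)}}{3087}

Factor the denominator (3 \left(x - 2\right) \left(2 x + 3\right)^{2} \left(x^{2} + 3\right)) and decompose: f = \frac{8 \left(11 x - 279\right)}{3087 \left(x^{2} + 3\right)} + \frac{1408}{3087 \left(2 x + 3\right)} - \frac{52}{147 \left(2 x + 3\right)^{2}} - \frac{88}{343 \left(x - 2\right)}; each piece integrates to a log, atan, or power term.
F(x) = - \frac{88 \log{\left(x - 2 \right)}}{343} + \frac{704 \log{\left(x + \frac{3}{2} \right)}}{3087} + \frac{44 \log{\left(x^{2} + 3 \right)}}{3087} - \frac{248 \sqrt{3} \operatorname{atan}{\left(\frac{\sqrt{3} x}{3} \right)}}{1029} + \frac{26}{294 x + 441} is an antiderivative of f.
Check: d/dx[- \frac{88 \log{\left(x - 2 \right)}}{343} + \frac{704 \log{\left(x + \frac{3}{2} \right)}}{3087} + \frac{44 \log{\left(x^{2} + 3 \right)}}{3087} - \frac{248 \sqrt{3} \operatorname{atan}{\left(\frac{\sqrt{3} x}{3} \right)}}{1029} + \frac{26}{294 x + 441}] = \frac{- 20 x^{3} - 24 x^{2} - 4 x}{12 x^{5} + 12 x^{4} - 9 x^{3} - 18 x^{2} - 135 x - 162}, which equals f(x).
F(7) = - \frac{248 \sqrt{3} \operatorname{atan}{\left(\frac{7 \sqrt{3}}{3} \right)}}{1029} - \frac{88 \log{\left(5 \right)}}{343} + \frac{26}{2499} + \frac{44 \log{\left(52 \right)}}{3087} + \frac{704 \log{\left(\frac{17}{2} \right)}}{3087}; F(3) = - \frac{248 \sqrt{3} \pi}{3087} + \frac{26}{1323} + \frac{44 \log{\left(12 \right)}}{3087} + \frac{704 \log{\left(\frac{9}{2} \right)}}{3087}.
Integral = F(7) - F(3) = - \frac{248 \sqrt{3} \operatorname{atan}{\left(\frac{7 \sqrt{3}}{3} \right)}}{1029} - \frac{88 \log{\left(5 \right)}}{343} - \frac{704 \log{\left(\frac{9}{2} \right)}}{3087} - \frac{44 \log{\left(12 \right)}}{3087} - \frac{208}{22491} + \frac{44 \log{\left(52 \right)}}{3087} + \frac{248 \sqrt{3} \pi}{3087} + \frac{704 \log{\left(\frac{17}{2} \right)}}{3087}.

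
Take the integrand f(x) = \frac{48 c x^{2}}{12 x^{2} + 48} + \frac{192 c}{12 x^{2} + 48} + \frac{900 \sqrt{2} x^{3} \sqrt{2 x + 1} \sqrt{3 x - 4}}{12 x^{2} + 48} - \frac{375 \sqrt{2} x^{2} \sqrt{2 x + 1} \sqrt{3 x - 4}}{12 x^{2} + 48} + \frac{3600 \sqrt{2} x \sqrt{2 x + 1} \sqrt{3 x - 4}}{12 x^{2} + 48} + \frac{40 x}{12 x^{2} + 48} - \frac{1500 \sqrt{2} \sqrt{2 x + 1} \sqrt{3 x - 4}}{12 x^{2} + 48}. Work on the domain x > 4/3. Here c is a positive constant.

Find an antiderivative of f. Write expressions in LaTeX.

An antiderivative is F(x) = 4 c x + 25 x^{2} \sqrt{3 x - 4} \sqrt{4 x + 2} - \frac{125 x \sqrt{3 x - 4} \sqrt{4 x + 2}}{6} - \frac{50 \sqrt{3 x - 4} \sqrt{4 x + 2}}{3} + \frac{5 \log{\left(\frac{x^{2}}{2} + 2 \right)}}{3}.

The integrand splits into summands that can be handled one at a time.
Check: d/dx[4 c x + 25 x^{2} \sqrt{3 x - 4} \sqrt{4 x + 2} - \frac{125 x \sqrt{3 x - 4} \sqrt{4 x + 2}}{6} - \frac{50 \sqrt{3 x - 4} \sqrt{4 x + 2}}{3} + \frac{5 \log{\left(\frac{x^{2}}{2} + 2 \right)}}{3}] = \frac{48 c x^{2} \sqrt{2 x + 1} \sqrt{3 x - 4} + 192 c \sqrt{2 x + 1} \sqrt{3 x - 4} + 5400 \sqrt{2} x^{5} - 6750 \sqrt{2} x^{4} + 19875 \sqrt{2} x^{3} - 25500 \sqrt{2} x^{2} + 40 x \sqrt{2 x + 1} \sqrt{3 x - 4} - 6900 \sqrt{2} x + 6000 \sqrt{2}}{12 x^{2} \sqrt{2 x + 1} \sqrt{3 x - 4} + 48 \sqrt{2 x + 1} \sqrt{3 x - 4}}, which equals f(x).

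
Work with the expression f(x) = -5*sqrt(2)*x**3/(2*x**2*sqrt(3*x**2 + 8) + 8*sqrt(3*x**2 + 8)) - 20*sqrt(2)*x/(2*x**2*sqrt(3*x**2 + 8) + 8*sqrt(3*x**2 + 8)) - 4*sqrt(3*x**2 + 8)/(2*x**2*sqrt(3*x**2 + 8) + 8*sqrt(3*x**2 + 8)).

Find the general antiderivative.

F(x) = -5*sqrt(3*x**2/2 + 4)/3 - atan(x/2) + C

Integrate term by term and add the pieces.
Check: d/dx[-5*sqrt(3*x**2/2 + 4)/3 - atan(x/2)] = (-5*sqrt(2)*x**3 - 20*sqrt(2)*x - 4*sqrt(3*x**2 + 8))/(2*x**2*sqrt(3*x**2 + 8) + 8*sqrt(3*x**2 + 8)), which equals f(x).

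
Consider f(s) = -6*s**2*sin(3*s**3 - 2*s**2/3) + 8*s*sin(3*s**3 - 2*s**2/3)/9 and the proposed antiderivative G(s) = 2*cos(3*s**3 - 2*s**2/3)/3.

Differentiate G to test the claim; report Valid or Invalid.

d/ds[G] = -6*s**2*sin(3*s**3 - 2*s**2/3) + 8*s*sin(3*s**3 - 2*s**2/3)/9
This equals f(s) exactly, so the claim holds.

Valid: G'(s) = f(s).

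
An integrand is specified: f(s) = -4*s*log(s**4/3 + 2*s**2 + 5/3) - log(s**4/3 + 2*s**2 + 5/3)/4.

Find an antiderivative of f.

Integrate term by term and add the pieces.
Check: d/ds[(16*s**2 + s*(-8*s - 1)*log(s**4/3 + 2*s**2 + 5/3) + 4*s - 8*log(s**2 + 1) - 40*log(s**2 + 5) - 2*atan(s) - 2*sqrt(5)*atan(sqrt(5)*s/5))/4] = -4*s*log(s**4/3 + 2*s**2 + 5/3) - log(s**4/3 + 2*s**2 + 5/3)/4 = f(s).

An antiderivative is F(s) = (16*s**2 + s*(-8*s - 1)*log(s**4/3 + 2*s**2 + 5/3) + 4*s - 8*log(s**2 + 1) - 40*log(s**2 + 5) - 2*atan(s) - 2*sqrt(5)*atan(sqrt(5)*s/5))/4.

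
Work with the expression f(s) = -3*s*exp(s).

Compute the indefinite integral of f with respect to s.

F(s) = 3*(1 - s)*exp(s) + C

Recognize the product-rule pattern: f = u'v + uv' with u = 3 - 3*s, v = exp(s), so integration by parts undoes it.
Check: d/ds[3*(1 - s)*exp(s)] = -3*s*exp(s) = f(s).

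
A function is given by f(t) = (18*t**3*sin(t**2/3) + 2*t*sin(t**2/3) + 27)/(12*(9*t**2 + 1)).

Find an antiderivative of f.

An antiderivative is F(t) = (-cos(t**2/3) + 3*atan(3*t))/4.

Recover f(t) by differentiating a candidate F(t); any mismatch rules it out.
Check: d/dt[(-cos(t**2/3) + 3*atan(3*t))/4] = (18*t**3*sin(t**2/3) + 2*t*sin(t**2/3) + 27)/(108*t**2 + 12), which equals f(t).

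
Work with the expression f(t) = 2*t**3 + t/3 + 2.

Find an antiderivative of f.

Integrate term by term and add the pieces.
Check: d/dt[t**4/2 + t**2/6 + 2*t] = 2*t**3 + t/3 + 2 = f(t).

An antiderivative is F(t) = t**4/2 + t**2/6 + 2*t.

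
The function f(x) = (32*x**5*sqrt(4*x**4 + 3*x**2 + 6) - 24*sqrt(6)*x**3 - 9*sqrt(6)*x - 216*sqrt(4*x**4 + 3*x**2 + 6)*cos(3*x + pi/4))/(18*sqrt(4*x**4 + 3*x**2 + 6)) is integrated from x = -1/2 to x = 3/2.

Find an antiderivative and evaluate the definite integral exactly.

Antiderivative: F(x) = (16*x**6 - 9*sqrt(6)*sqrt(4*x**4 + 3*x**2 + 6) - 216*sin(3*x + pi/4))/54; value = 4*cos(pi/4 + 3/2) - sqrt(22)/2 + sqrt(42)/6 - 4*sin(pi/4 + 9/2) + 91/27

For F(x) to be correct the identity F'(x) - f(x) = 0 must hold.
F(x) = (16*x**6 - 9*sqrt(6)*sqrt(4*x**4 + 3*x**2 + 6) - 216*sin(3*x + pi/4))/54 is an antiderivative of f.
Check: d/dx[(16*x**6 - 9*sqrt(6)*sqrt(4*x**4 + 3*x**2 + 6) - 216*sin(3*x + pi/4))/54] = (32*x**5*sqrt(4*x**4 + 3*x**2 + 6) - 24*sqrt(6)*x**3 - 9*sqrt(6)*x - 216*sqrt(4*x**4 + 3*x**2 + 6)*cos(3*x + pi/4))/(18*sqrt(4*x**4 + 3*x**2 + 6)) = f(x).
F(3/2) = -sqrt(22)/2 - 4*sin(pi/4 + 9/2) + 27/8; F(-1/2) = -sqrt(42)/6 + 1/216 - 4*cos(pi/4 + 3/2).
Integral = F(3/2) - F(-1/2) = 4*cos(pi/4 + 3/2) - sqrt(22)/2 + sqrt(42)/6 - 4*sin(pi/4 + 9/2) + 91/27.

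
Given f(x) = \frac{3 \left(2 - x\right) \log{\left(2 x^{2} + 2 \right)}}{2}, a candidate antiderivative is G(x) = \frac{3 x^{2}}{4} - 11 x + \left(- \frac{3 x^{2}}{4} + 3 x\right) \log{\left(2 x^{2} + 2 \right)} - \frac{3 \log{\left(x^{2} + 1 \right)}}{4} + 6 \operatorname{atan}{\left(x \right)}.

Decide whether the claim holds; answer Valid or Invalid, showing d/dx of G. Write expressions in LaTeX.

d/dx[G] = - \frac{3 x \log{\left(x^{2} + 1 \right)}}{2} - \frac{3 x \log{\left(2 \right)}}{2} + 3 \log{\left(x^{2} + 1 \right)} - 5 + 3 \log{\left(2 \right)}
d/dx[G] - f(x) = -5 != 0.

Invalid: d/dx[G] - f = -5, which is not 0.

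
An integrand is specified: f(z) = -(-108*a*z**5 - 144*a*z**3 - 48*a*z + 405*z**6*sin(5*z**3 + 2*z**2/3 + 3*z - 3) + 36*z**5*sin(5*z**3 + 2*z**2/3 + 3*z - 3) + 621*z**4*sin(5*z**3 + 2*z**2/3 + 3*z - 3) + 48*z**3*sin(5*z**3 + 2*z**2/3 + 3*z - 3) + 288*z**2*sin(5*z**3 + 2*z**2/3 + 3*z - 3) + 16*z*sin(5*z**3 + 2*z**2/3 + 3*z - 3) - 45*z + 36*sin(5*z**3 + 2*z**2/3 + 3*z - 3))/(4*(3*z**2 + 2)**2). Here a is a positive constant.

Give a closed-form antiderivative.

An antiderivative is F(z) = 3*(4*a*z**2*(3*z**2 + 2) + 2*(3*z**2 + 2)*cos(5*z**3 + 2*z**2/3 + 3*z - 3) - 5)/(8*(3*z**2 + 2)).

For F(z) to be correct the identity F'(z) - f(z) = 0 must hold.
Check: d/dz[3*(4*a*z**2*(3*z**2 + 2) + 2*(3*z**2 + 2)*cos(5*z**3 + 2*z**2/3 + 3*z - 3) - 5)/(8*(3*z**2 + 2))] = (108*a*z**5 + 144*a*z**3 + 48*a*z - 405*z**6*sin(5*z**3 + 2*z**2/3 + 3*z - 3) - 36*z**5*sin(5*z**3 + 2*z**2/3 + 3*z - 3) - 621*z**4*sin(5*z**3 + 2*z**2/3 + 3*z - 3) - 48*z**3*sin(5*z**3 + 2*z**2/3 + 3*z - 3) - 288*z**2*sin(5*z**3 + 2*z**2/3 + 3*z - 3) - 16*z*sin(5*z**3 + 2*z**2/3 + 3*z - 3) + 45*z - 36*sin(5*z**3 + 2*z**2/3 + 3*z - 3))/(36*z**4 + 48*z**2 + 16), which equals f(z).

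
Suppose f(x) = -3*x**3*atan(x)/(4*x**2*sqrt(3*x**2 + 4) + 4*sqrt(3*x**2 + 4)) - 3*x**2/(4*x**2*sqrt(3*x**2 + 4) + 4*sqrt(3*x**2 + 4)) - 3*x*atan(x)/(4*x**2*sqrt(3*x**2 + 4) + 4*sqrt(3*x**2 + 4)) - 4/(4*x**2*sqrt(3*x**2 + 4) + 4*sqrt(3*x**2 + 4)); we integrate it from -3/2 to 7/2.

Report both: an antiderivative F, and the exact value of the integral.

Antiderivative: F(x) = -sqrt(3*x**2 + 4)*atan(x)/4; value = -sqrt(163)*atan(7/2)/8 - sqrt(43)*atan(3/2)/8

Recognize the product-rule pattern: f = u'v + uv' with u = -sqrt(3*x**2 + 4)/4, v = atan(x), so integration by parts undoes it.
F(x) = -sqrt(3*x**2 + 4)*atan(x)/4 is an antiderivative of f.
Check: d/dx[-sqrt(3*x**2 + 4)*atan(x)/4] = (-3*x**3*atan(x) - 3*x**2 - 3*x*atan(x) - 4)/(4*x**2*sqrt(3*x**2 + 4) + 4*sqrt(3*x**2 + 4)), which equals f(x).
F(7/2) = -sqrt(163)*atan(7/2)/8; F(-3/2) = sqrt(43)*atan(3/2)/8.
Integral = F(7/2) - F(-3/2) = -sqrt(163)*atan(7/2)/8 - sqrt(43)*atan(3/2)/8.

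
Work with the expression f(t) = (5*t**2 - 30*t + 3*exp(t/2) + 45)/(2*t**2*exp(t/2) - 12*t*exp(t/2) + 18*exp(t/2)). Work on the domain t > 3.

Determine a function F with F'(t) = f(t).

Whatever form F(t) takes, F'(t) = f(t) is non-negotiable.
Check: d/dt[-5*exp(-t/2) - 3/(2*t - 6)] = (5*t**2 - 30*t + 3*exp(t/2) + 45)/(2*t**2*exp(t/2) - 12*t*exp(t/2) + 18*exp(t/2)) = f(t).

An antiderivative is F(t) = -5*exp(-t/2) - 3/(2*t - 6).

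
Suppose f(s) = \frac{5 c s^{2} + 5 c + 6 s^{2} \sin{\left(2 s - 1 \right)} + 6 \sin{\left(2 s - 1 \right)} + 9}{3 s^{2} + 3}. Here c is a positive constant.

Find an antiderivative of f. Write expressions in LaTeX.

A first test for any F(s): its s-derivative must equal f(s) identically.
Check: d/ds[\frac{5 c s}{3} - \cos{\left(2 s - 1 \right)} + 3 \operatorname{atan}{\left(s \right)}] = \frac{5 c s^{2} + 5 c + 6 s^{2} \sin{\left(2 s - 1 \right)} + 6 \sin{\left(2 s - 1 \right)} + 9}{3 s^{2} + 3} = f(s).

An antiderivative is F(s) = \frac{5 c s}{3} - \cos{\left(2 s - 1 \right)} + 3 \operatorname{atan}{\left(s \right)}.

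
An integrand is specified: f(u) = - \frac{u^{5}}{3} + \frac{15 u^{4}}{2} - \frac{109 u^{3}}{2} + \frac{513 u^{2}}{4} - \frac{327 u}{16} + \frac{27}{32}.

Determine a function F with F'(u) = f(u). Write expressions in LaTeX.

An antiderivative is F(u) = - \frac{\left(4 u^{2} - 36 u + 3\right)^{3}}{1152}.

The substitution w = \frac{u^{2}}{3} - 3 u + \frac{1}{4} works: f is exactly (dF/dw)*(dw/du) for that inner function.
Check: d/du[- \frac{\left(4 u^{2} - 36 u + 3\right)^{3}}{1152}] = - \frac{u^{5}}{3} + \frac{15 u^{4}}{2} - \frac{109 u^{3}}{2} + \frac{513 u^{2}}{4} - \frac{327 u}{16} + \frac{27}{32} = f(u).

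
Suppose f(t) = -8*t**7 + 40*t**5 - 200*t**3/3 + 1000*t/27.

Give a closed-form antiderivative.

f matches the chain-rule pattern g'(h)*h' with inner function h(t) = 5/3 - t**2; substituting u = h(t) collapses the integral.
Check: d/dt[-t**8 + 20*t**6/3 - 50*t**4/3 + 500*t**2/27] = -8*t**7 + 40*t**5 - 200*t**3/3 + 1000*t/27 = f(t).

An antiderivative is F(t) = -t**8 + 20*t**6/3 - 50*t**4/3 + 500*t**2/27.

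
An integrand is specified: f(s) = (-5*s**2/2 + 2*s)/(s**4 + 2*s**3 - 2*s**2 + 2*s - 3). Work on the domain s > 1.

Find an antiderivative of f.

The denominator factors as 2*(s - 1)*(s + 3)*(s**2 + 1); partial fractions split f into directly integrable pieces: -(13*s + 6)/(20*(s**2 + 1)) + 57/(80*(s + 3)) - 1/(16*(s - 1)).
Check: d/ds[-log(s - 1)/16 + 57*log(s + 3)/80 - 13*log(s**2 + 1)/40 - 3*atan(s)/10] = (-5*s**2 + 4*s)/(2*s**4 + 4*s**3 - 4*s**2 + 4*s - 6), which equals f(s).

An antiderivative is F(s) = -log(s - 1)/16 + 57*log(s + 3)/80 - 13*log(s**2 + 1)/40 - 3*atan(s)/10.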